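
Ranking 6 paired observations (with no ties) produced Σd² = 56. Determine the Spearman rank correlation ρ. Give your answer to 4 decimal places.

-0.6000

ρ = 1 − 6Σd² / [n(n²−1)] = 1 − 6×56 / (6×35)
  = 1 − 336/210 = 1 − 1.60000 ≈ -0.6000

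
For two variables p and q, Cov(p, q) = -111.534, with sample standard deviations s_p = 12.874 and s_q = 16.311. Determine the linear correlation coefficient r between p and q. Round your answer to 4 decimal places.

-0.5311

r = Cov(p,q) / (s_p · s_q) = -111.534 / (12.874 × 16.311)
  = -111.534 / 209.9878 ≈ -0.5311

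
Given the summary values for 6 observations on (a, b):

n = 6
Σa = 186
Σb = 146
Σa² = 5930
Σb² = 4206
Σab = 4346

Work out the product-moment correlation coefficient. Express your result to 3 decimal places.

-0.550

r = (nΣab − ΣaΣb) / √[(nΣa² − (Σa)²)(nΣb² − (Σb)²)]
Numerator: 6×4346 − 186×146 = -1080
Denominator: √[(35580 − 34596)(25236 − 21316)] = √[984 × 3920] = 1963.9959
r = -1080 / 1963.9959 ≈ -0.550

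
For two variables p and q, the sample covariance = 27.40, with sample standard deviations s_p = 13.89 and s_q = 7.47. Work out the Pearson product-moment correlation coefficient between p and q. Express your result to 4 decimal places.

0.2641

r = Cov(p,q) / (s_p · s_q) = 27.40 / (13.89 × 7.47)
  = 27.40 / 103.7583 ≈ 0.2641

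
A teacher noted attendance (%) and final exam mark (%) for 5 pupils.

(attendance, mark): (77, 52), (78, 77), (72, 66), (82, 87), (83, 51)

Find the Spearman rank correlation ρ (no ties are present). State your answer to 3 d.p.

-0.100

Rank attendance: 2, 3, 1, 4, 5
Rank mark: 2, 4, 3, 5, 1
d = rank(attendance) − rank(mark): 0, -1, -2, -1, 4; Σd² = 22
ρ = 1 − 6Σd² / [n(n²−1)] = 1 − 6×22 / (5×24) = 1 − 132/120 ≈ -0.100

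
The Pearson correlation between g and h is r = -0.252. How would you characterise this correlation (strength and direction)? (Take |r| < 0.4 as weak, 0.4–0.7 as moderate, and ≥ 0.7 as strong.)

weak negative

r = -0.252 < 0 so the relationship is negative.
|r| = 0.252, which falls in the weak range.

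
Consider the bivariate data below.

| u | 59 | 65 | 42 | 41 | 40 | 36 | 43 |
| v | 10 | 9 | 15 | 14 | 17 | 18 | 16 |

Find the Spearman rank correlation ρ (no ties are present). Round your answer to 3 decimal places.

-0.857

Rank u: 6, 7, 4, 3, 2, 1, 5
Rank v: 2, 1, 4, 3, 6, 7, 5
d = rank(u) − rank(v): 4, 6, 0, 0, -4, -6, 0; Σd² = 104
ρ = 1 − 6Σd² / [n(n²−1)] = 1 − 6×104 / (7×48) = 1 − 624/336 ≈ -0.857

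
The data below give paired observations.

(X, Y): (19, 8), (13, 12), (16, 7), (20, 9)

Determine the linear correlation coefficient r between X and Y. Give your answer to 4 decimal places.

-0.5855

n = 4, ΣX = 68, ΣY = 36, ΣX² = 1186, ΣY² = 338, ΣXY = 600
nΣXY − ΣXΣY = 2400 − 2448 = -48
nΣX² − (ΣX)² = 4744 − 4624 = 120; nΣY² − (ΣY)² = 1352 − 1296 = 56
r = -48 / √(120 × 56) = -48 / 81.9756 ≈ -0.5855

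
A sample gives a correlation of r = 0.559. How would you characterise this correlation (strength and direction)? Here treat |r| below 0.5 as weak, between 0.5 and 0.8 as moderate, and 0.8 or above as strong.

moderate positive

r = 0.559 > 0 so the relationship is positive.
|r| = 0.559, which falls in the moderate range.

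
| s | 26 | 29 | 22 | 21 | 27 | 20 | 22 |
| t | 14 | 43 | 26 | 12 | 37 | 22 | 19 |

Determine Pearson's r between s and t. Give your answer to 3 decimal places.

n = 7, Σs = 167, Σt = 173, Σs² = 4055, Σt² = 5079, Σst = 4292
nΣst − ΣsΣt = 30044 − 28891 = 1153
nΣs² − (Σs)² = 28385 − 27889 = 496; nΣt² − (Σt)² = 35553 − 29929 = 5624
r = 1153 / √(496 × 5624) = 1153 / 1670.1808 ≈ 0.690

0.690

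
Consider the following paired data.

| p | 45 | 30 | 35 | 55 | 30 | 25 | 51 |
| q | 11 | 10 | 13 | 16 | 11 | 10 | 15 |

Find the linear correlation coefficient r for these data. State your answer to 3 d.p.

n = 7, Σp = 271, Σq = 86, Σp² = 11301, Σq² = 1092, Σpq = 3475
nΣpq − ΣpΣq = 24325 − 23306 = 1019
nΣp² − (Σp)² = 79107 − 73441 = 5666; nΣq² − (Σq)² = 7644 − 7396 = 248
r = 1019 / √(5666 × 248) = 1019 / 1185.3978 ≈ 0.860

0.860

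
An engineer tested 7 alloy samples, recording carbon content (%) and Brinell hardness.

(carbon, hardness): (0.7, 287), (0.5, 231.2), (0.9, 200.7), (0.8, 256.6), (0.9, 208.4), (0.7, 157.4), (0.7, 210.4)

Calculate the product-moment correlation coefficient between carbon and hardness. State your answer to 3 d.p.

-0.150

n = 7, Σx = 5.2, Σy = 1551.7, Σx² = 3.98, Σy² = 354419.97, Σxy = 1147.43
nΣxy − ΣxΣy = 8032.01 − 8068.84 = -36.83
nΣx² − (Σx)² = 27.86 − 27.04 = 0.82; nΣy² − (Σy)² = 2480939.79 − 2407772.89 = 73166.9
r = -36.83 / √(0.82 × 73166.9) = -36.83 / 244.9426 ≈ -0.150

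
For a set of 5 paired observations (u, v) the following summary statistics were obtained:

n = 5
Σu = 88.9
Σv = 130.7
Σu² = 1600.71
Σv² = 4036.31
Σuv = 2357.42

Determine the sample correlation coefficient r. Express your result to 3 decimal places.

0.301

r = (nΣuv − ΣuΣv) / √[(nΣu² − (Σu)²)(nΣv² − (Σv)²)]
Numerator: 5×2357.42 − 88.9×130.7 = 167.87
Denominator: √[(8003.55 − 7903.21)(20181.55 − 17082.49)] = √[100.34 × 3099.06] = 557.6376
r = 167.87 / 557.6376 ≈ 0.301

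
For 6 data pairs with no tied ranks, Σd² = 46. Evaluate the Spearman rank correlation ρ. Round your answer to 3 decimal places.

ρ = 1 − 6Σd² / [n(n²−1)] = 1 − 6×46 / (6×35)
  = 1 − 276/210 = 1 − 1.3143 ≈ -0.314

-0.314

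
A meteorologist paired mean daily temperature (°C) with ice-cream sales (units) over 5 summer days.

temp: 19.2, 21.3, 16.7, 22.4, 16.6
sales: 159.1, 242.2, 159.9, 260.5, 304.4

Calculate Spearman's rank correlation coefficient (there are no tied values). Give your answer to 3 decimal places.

Rank temp: 3, 4, 2, 5, 1
Rank sales: 1, 3, 2, 4, 5
d = rank(temp) − rank(sales): 2, 1, 0, 1, -4; Σd² = 22
ρ = 1 − 6Σd² / [n(n²−1)] = 1 − 6×22 / (5×24) = 1 − 132/120 ≈ -0.100

-0.100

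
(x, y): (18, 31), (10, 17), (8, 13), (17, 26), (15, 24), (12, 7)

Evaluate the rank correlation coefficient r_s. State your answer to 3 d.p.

0.829

Rank x: 6, 2, 1, 5, 4, 3
Rank y: 6, 3, 2, 5, 4, 1
d = rank(x) − rank(y): 0, -1, -1, 0, 0, 2; Σd² = 6
ρ = 1 − 6Σd² / [n(n²−1)] = 1 − 6×6 / (6×35) = 1 − 36/210 ≈ 0.829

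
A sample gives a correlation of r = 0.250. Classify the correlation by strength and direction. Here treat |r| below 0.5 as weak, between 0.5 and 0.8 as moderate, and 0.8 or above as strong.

r = 0.250 > 0 so the relationship is positive.
|r| = 0.250, which falls in the weak range.

weak positive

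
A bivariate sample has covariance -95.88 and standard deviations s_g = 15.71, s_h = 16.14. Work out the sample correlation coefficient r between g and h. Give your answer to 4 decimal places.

-0.3781

r = Cov(g,h) / (s_g · s_h) = -95.88 / (15.71 × 16.14)
  = -95.88 / 253.5594 ≈ -0.3781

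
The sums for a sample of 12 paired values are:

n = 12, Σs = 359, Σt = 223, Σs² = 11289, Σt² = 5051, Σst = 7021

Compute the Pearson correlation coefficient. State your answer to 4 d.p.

0.4955

r = (nΣst − ΣsΣt) / √[(nΣs² − (Σs)²)(nΣt² − (Σt)²)]
Numerator: 12×7021 − 359×223 = 4195
Denominator: √[(135468 − 128881)(60612 − 49729)] = √[6587 × 10883] = 8466.7775
r = 4195 / 8466.7775 ≈ 0.4955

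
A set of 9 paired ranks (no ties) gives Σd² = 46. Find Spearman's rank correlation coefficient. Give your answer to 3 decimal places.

0.617

ρ = 1 − 6Σd² / [n(n²−1)] = 1 − 6×46 / (9×80)
  = 1 − 276/720 = 1 − 0.3833 ≈ 0.617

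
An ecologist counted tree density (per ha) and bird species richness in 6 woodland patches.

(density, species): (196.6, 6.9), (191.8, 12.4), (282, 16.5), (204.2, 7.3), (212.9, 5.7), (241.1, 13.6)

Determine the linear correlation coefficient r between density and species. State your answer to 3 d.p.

n = 6, Σx = 1328.6, Σy = 62.4, Σx² = 300116.06, Σy² = 744.36, Σxy = 14371.01
nΣxy − ΣxΣy = 86226.06 − 82904.64 = 3321.42
nΣx² − (Σx)² = 1800696.36 − 1765177.96 = 35518.4; nΣy² − (Σy)² = 4466.16 − 3893.76 = 572.4
r = 3321.42 / √(35518.4 × 572.4) = 3321.42 / 4508.9613 ≈ 0.737

0.737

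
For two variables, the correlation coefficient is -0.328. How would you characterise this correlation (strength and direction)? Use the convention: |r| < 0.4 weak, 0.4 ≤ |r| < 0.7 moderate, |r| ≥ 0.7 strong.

weak negative

r = -0.328 < 0 so the relationship is negative.
|r| = 0.328, which falls in the weak range.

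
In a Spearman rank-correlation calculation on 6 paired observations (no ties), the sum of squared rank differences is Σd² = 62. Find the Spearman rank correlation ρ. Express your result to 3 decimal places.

ρ = 1 − 6Σd² / [n(n²−1)] = 1 − 6×62 / (6×35)
  = 1 − 372/210 = 1 − 1.7714 ≈ -0.771

-0.771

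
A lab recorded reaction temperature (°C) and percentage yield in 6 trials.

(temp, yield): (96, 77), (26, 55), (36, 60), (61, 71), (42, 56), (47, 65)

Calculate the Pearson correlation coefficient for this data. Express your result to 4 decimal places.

n = 6, Σx = 308, Σy = 384, Σx² = 18882, Σy² = 24956, Σxy = 20720
nΣxy − ΣxΣy = 124320 − 118272 = 6048
nΣx² − (Σx)² = 113292 − 94864 = 18428; nΣy² − (Σy)² = 149736 − 147456 = 2280
r = 6048 / √(18428 × 2280) = 6048 / 6481.9627 ≈ 0.9331

0.9331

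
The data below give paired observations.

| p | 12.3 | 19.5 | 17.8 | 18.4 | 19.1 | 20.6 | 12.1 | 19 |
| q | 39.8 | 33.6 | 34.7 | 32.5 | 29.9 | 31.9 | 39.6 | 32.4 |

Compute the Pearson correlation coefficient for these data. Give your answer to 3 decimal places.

-0.936

n = 8, Σp = 138.8, Σq = 274.4, Σp² = 2483.52, Σq² = 9502.88, Σpq = 4683.39
nΣpq − ΣpΣq = 37467.12 − 38086.72 = -619.6
nΣp² − (Σp)² = 19868.16 − 19265.44 = 602.72; nΣq² − (Σq)² = 76023.04 − 75295.36 = 727.68
r = -619.6 / √(602.72 × 727.68) = -619.6 / 662.2592 ≈ -0.936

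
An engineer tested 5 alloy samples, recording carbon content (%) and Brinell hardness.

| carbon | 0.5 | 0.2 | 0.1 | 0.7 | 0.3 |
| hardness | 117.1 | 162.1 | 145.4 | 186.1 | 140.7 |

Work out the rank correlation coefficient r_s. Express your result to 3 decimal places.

0.100

Rank carbon: 4, 2, 1, 5, 3
Rank hardness: 1, 4, 3, 5, 2
d = rank(carbon) − rank(hardness): 3, -2, -2, 0, 1; Σd² = 18
ρ = 1 − 6Σd² / [n(n²−1)] = 1 − 6×18 / (5×24) = 1 − 108/120 ≈ 0.100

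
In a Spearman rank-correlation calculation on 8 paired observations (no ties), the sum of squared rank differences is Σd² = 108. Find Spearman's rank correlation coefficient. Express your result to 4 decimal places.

-0.2857

ρ = 1 − 6Σd² / [n(n²−1)] = 1 − 6×108 / (8×63)
  = 1 − 648/504 = 1 − 1.28571 ≈ -0.2857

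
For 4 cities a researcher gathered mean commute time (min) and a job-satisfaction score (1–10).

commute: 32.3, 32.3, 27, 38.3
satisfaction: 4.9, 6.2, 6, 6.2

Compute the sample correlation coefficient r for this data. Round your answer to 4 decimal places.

0.1530

n = 4, Σx = 129.9, Σy = 23.3, Σx² = 4282.47, Σy² = 136.89, Σxy = 757.99
nΣxy − ΣxΣy = 3031.96 − 3026.67 = 5.29
nΣx² − (Σx)² = 17129.88 − 16874.01 = 255.87; nΣy² − (Σy)² = 547.56 − 542.89 = 4.67
r = 5.29 / √(255.87 × 4.67) = 5.29 / 34.5675 ≈ 0.1530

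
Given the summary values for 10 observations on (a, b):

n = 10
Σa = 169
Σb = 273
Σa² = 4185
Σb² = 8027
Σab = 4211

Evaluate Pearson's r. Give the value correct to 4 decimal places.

-0.4610

r = (nΣab − ΣaΣb) / √[(nΣa² − (Σa)²)(nΣb² − (Σb)²)]
Numerator: 10×4211 − 169×273 = -4027
Denominator: √[(41850 − 28561)(80270 − 74529)] = √[13289 × 5741] = 8734.5377
r = -4027 / 8734.5377 ≈ -0.4610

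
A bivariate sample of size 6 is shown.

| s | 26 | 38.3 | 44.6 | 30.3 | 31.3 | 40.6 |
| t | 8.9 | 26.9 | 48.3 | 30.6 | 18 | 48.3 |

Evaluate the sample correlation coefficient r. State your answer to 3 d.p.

0.885

n = 6, Σs = 211.1, Σt = 181, Σs² = 7678.19, Σt² = 6728.96, Σst = 6867.41
nΣst − ΣsΣt = 41204.46 − 38209.1 = 2995.36
nΣs² − (Σs)² = 46069.14 − 44563.21 = 1505.93; nΣt² − (Σt)² = 40373.76 − 32761 = 7612.76
r = 2995.36 / √(1505.93 × 7612.76) = 2995.36 / 3385.8948 ≈ 0.885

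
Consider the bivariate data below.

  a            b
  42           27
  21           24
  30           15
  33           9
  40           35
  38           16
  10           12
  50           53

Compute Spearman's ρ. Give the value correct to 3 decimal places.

Rank a: 7, 2, 3, 4, 6, 5, 1, 8
Rank b: 6, 5, 3, 1, 7, 4, 2, 8
d = rank(a) − rank(b): 1, -3, 0, 3, -1, 1, -1, 0; Σd² = 22
ρ = 1 − 6Σd² / [n(n²−1)] = 1 − 6×22 / (8×63) = 1 − 132/504 ≈ 0.738

0.738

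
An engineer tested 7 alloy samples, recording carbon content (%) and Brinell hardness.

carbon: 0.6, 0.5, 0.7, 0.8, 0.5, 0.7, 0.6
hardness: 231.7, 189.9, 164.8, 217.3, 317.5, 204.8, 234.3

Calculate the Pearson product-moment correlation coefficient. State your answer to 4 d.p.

n = 7, Σx = 4.4, Σy = 1560.3, Σx² = 2.84, Σy² = 361771.01, Σxy = 965.86
nΣxy − ΣxΣy = 6761.02 − 6865.32 = -104.3
nΣx² − (Σx)² = 19.88 − 19.36 = 0.52; nΣy² − (Σy)² = 2532397.07 − 2434536.09 = 97860.98
r = -104.3 / √(0.52 × 97860.98) = -104.3 / 225.5830 ≈ -0.4624

-0.4624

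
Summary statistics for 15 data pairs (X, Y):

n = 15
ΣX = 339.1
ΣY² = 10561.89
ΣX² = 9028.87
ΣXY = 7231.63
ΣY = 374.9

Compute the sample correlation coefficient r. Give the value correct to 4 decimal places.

r = (nΣXY − ΣXΣY) / √[(nΣX² − (ΣX)²)(nΣY² − (ΣY)²)]
Numerator: 15×7231.63 − 339.1×374.9 = -18654.14
Denominator: √[(135433.05 − 114988.81)(158428.35 − 140550.01)] = √[20444.24 × 17878.34] = 19118.2916
r = -18654.14 / 19118.2916 ≈ -0.9757

-0.9757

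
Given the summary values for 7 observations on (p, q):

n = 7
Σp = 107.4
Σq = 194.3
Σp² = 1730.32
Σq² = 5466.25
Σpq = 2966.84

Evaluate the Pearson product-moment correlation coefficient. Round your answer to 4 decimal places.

r = (nΣpq − ΣpΣq) / √[(nΣp² − (Σp)²)(nΣq² − (Σq)²)]
Numerator: 7×2966.84 − 107.4×194.3 = -99.94
Denominator: √[(12112.24 − 11534.76)(38263.75 − 37752.49)] = √[577.48 × 511.26] = 543.3621
r = -99.94 / 543.3621 ≈ -0.1839

-0.1839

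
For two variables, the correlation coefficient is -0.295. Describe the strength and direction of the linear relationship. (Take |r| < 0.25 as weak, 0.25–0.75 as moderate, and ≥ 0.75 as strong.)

r = -0.295 < 0 so the relationship is negative.
|r| = 0.295, which falls in the moderate range.

moderate negative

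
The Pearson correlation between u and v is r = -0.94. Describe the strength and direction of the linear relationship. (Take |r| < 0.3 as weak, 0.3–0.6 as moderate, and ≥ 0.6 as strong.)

r = -0.94 < 0 so the relationship is negative.
|r| = 0.94, which falls in the strong range.

strong negative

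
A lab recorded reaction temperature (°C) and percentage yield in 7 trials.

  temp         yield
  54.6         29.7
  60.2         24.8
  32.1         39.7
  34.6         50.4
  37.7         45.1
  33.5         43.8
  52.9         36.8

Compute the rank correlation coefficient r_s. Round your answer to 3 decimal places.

Rank temp: 6, 7, 1, 3, 4, 2, 5
Rank yield: 2, 1, 4, 7, 6, 5, 3
d = rank(temp) − rank(yield): 4, 6, -3, -4, -2, -3, 2; Σd² = 94
ρ = 1 − 6Σd² / [n(n²−1)] = 1 − 6×94 / (7×48) = 1 − 564/336 ≈ -0.679

-0.679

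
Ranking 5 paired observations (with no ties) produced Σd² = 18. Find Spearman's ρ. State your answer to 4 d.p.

0.1000

ρ = 1 − 6Σd² / [n(n²−1)] = 1 − 6×18 / (5×24)
  = 1 − 108/120 = 1 − 0.90000 ≈ 0.1000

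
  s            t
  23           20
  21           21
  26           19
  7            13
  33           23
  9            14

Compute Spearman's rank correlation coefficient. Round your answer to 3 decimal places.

Rank s: 4, 3, 5, 1, 6, 2
Rank t: 4, 5, 3, 1, 6, 2
d = rank(s) − rank(t): 0, -2, 2, 0, 0, 0; Σd² = 8
ρ = 1 − 6Σd² / [n(n²−1)] = 1 − 6×8 / (6×35) = 1 − 48/210 ≈ 0.771

0.771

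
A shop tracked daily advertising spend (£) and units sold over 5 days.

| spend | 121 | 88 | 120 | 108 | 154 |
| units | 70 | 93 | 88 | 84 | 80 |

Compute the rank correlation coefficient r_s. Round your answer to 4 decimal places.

Rank spend: 4, 1, 3, 2, 5
Rank units: 1, 5, 4, 3, 2
d = rank(spend) − rank(units): 3, -4, -1, -1, 3; Σd² = 36
ρ = 1 − 6Σd² / [n(n²−1)] = 1 − 6×36 / (5×24) = 1 − 216/120 ≈ -0.8000

-0.8000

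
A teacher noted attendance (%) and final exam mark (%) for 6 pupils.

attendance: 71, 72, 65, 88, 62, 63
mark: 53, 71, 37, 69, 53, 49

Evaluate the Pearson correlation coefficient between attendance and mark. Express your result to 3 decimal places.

0.695

n = 6, Σx = 421, Σy = 332, Σx² = 30007, Σy² = 19190, Σxy = 23725
nΣxy − ΣxΣy = 142350 − 139772 = 2578
nΣx² − (Σx)² = 180042 − 177241 = 2801; nΣy² − (Σy)² = 115140 − 110224 = 4916
r = 2578 / √(2801 × 4916) = 2578 / 3710.7568 ≈ 0.695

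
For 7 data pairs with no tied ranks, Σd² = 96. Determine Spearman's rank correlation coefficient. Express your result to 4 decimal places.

ρ = 1 − 6Σd² / [n(n²−1)] = 1 − 6×96 / (7×48)
  = 1 − 576/336 = 1 − 1.71429 ≈ -0.7143

-0.7143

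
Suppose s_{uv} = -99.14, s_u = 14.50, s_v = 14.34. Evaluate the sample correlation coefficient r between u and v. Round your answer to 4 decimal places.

-0.4768

r = Cov(u,v) / (s_u · s_v) = -99.14 / (14.50 × 14.34)
  = -99.14 / 207.9300 ≈ -0.4768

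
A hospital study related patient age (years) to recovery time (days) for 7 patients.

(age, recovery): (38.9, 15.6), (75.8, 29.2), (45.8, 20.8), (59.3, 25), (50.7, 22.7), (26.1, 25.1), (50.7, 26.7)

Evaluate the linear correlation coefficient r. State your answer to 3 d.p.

n = 7, Σx = 347.3, Σy = 165.1, Σx² = 18695.17, Σy² = 4011.83, Σxy = 8415.03
nΣxy − ΣxΣy = 58905.21 − 57339.23 = 1565.98
nΣx² − (Σx)² = 130866.19 − 120617.29 = 10248.9; nΣy² − (Σy)² = 28082.81 − 27258.01 = 824.8
r = 1565.98 / √(10248.9 × 824.8) = 1565.98 / 2907.4547 ≈ 0.539

0.539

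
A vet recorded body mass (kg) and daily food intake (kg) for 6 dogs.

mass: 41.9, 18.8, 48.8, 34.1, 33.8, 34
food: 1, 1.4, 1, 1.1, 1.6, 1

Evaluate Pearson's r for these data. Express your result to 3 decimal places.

n = 6, Σx = 211.4, Σy = 7.1, Σx² = 7951.74, Σy² = 8.73, Σxy = 242.61
nΣxy − ΣxΣy = 1455.66 − 1500.94 = -45.28
nΣx² − (Σx)² = 47710.44 − 44689.96 = 3020.48; nΣy² − (Σy)² = 52.38 − 50.41 = 1.97
r = -45.28 / √(3020.48 × 1.97) = -45.28 / 77.1385 ≈ -0.587

-0.587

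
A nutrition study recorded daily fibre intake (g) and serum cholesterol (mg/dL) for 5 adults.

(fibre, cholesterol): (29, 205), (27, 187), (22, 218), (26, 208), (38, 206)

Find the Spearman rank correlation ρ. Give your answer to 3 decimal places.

-0.600

Rank fibre: 4, 3, 1, 2, 5
Rank cholesterol: 2, 1, 5, 4, 3
d = rank(fibre) − rank(cholesterol): 2, 2, -4, -2, 2; Σd² = 32
ρ = 1 − 6Σd² / [n(n²−1)] = 1 − 6×32 / (5×24) = 1 − 192/120 ≈ -0.600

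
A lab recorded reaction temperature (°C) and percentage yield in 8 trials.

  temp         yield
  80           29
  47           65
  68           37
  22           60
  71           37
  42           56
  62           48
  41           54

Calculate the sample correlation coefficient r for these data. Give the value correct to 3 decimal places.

-0.878

n = 8, Σx = 433, Σy = 386, Σx² = 26047, Σy² = 19760, Σxy = 19380
nΣxy − ΣxΣy = 155040 − 167138 = -12098
nΣx² − (Σx)² = 208376 − 187489 = 20887; nΣy² − (Σy)² = 158080 − 148996 = 9084
r = -12098 / √(20887 × 9084) = -12098 / 13774.5239 ≈ -0.878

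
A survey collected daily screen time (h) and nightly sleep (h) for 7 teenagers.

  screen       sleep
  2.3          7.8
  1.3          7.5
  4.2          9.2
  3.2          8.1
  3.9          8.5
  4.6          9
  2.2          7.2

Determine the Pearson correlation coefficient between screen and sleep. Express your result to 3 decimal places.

0.917

n = 7, Σx = 21.7, Σy = 57.3, Σx² = 76.07, Σy² = 472.43, Σxy = 182.64
nΣxy − ΣxΣy = 1278.48 − 1243.41 = 35.07
nΣx² − (Σx)² = 532.49 − 470.89 = 61.6; nΣy² − (Σy)² = 3307.01 − 3283.29 = 23.72
r = 35.07 / √(61.6 × 23.72) = 35.07 / 38.2250 ≈ 0.917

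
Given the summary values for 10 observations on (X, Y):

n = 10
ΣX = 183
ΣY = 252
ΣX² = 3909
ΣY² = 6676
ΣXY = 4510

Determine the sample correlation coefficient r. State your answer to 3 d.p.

-0.238

r = (nΣXY − ΣXΣY) / √[(nΣX² − (ΣX)²)(nΣY² − (ΣY)²)]
Numerator: 10×4510 − 183×252 = -1016
Denominator: √[(39090 − 33489)(66760 − 63504)] = √[5601 × 3256] = 4270.4632
r = -1016 / 4270.4632 ≈ -0.238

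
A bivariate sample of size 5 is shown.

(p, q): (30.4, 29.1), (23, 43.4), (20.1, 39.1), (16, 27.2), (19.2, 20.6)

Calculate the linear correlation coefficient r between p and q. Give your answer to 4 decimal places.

n = 5, Σp = 108.7, Σq = 159.4, Σp² = 2481.81, Σq² = 5423.38, Σpq = 3499.47
nΣpq − ΣpΣq = 17497.35 − 17326.78 = 170.57
nΣp² − (Σp)² = 12409.05 − 11815.69 = 593.36; nΣq² − (Σq)² = 27116.9 − 25408.36 = 1708.54
r = 170.57 / √(593.36 × 1708.54) = 170.57 / 1006.8661 ≈ 0.1694

0.1694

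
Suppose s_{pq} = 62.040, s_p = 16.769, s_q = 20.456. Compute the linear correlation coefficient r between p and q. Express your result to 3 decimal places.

r = Cov(p,q) / (s_p · s_q) = 62.040 / (16.769 × 20.456)
  = 62.040 / 343.0267 ≈ 0.181

0.181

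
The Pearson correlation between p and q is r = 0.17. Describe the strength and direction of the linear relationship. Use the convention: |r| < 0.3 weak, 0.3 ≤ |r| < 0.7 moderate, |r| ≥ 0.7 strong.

weak positive

r = 0.17 > 0 so the relationship is positive.
|r| = 0.17, which falls in the weak range.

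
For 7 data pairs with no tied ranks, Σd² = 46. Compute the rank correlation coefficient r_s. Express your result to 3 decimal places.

0.179

ρ = 1 − 6Σd² / [n(n²−1)] = 1 − 6×46 / (7×48)
  = 1 − 276/336 = 1 − 0.8214 ≈ 0.179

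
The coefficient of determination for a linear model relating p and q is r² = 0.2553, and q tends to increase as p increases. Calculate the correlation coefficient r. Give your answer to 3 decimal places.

0.505

|r| = √0.2553 = 0.505
The association is positive, so r = 0.505.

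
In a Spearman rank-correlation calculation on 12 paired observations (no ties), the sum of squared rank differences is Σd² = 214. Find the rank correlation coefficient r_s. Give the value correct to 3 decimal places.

0.252

ρ = 1 − 6Σd² / [n(n²−1)] = 1 − 6×214 / (12×143)
  = 1 − 1284/1716 = 1 − 0.7483 ≈ 0.252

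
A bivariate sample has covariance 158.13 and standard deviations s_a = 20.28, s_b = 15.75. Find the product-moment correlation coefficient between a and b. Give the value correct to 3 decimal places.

r = Cov(a,b) / (s_a · s_b) = 158.13 / (20.28 × 15.75)
  = 158.13 / 319.4100 ≈ 0.495

0.495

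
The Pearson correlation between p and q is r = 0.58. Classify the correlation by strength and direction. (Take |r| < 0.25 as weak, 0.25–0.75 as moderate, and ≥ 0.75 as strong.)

r = 0.58 > 0 so the relationship is positive.
|r| = 0.58, which falls in the moderate range.

moderate positive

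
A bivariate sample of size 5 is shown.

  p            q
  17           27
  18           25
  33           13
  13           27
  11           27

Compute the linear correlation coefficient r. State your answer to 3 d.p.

n = 5, Σp = 92, Σq = 119, Σp² = 1992, Σq² = 2981, Σpq = 1986
nΣpq − ΣpΣq = 9930 − 10948 = -1018
nΣp² − (Σp)² = 9960 − 8464 = 1496; nΣq² − (Σq)² = 14905 − 14161 = 744
r = -1018 / √(1496 × 744) = -1018 / 1054.9995 ≈ -0.965

-0.965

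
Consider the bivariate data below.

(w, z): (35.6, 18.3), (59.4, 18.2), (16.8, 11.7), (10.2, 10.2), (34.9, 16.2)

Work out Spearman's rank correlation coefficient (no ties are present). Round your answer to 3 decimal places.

Rank w: 4, 5, 2, 1, 3
Rank z: 5, 4, 2, 1, 3
d = rank(w) − rank(z): -1, 1, 0, 0, 0; Σd² = 2
ρ = 1 − 6Σd² / [n(n²−1)] = 1 − 6×2 / (5×24) = 1 − 12/120 ≈ 0.900

0.900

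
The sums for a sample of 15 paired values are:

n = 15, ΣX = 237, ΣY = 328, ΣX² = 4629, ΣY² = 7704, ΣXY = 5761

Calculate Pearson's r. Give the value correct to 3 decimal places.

r = (nΣXY − ΣXΣY) / √[(nΣX² − (ΣX)²)(nΣY² − (ΣY)²)]
Numerator: 15×5761 − 237×328 = 8679
Denominator: √[(69435 − 56169)(115560 − 107584)] = √[13266 × 7976] = 10286.3801
r = 8679 / 10286.3801 ≈ 0.844

0.844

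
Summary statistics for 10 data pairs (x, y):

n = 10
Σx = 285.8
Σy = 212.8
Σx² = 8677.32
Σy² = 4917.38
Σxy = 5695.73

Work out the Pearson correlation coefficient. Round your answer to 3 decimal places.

r = (nΣxy − ΣxΣy) / √[(nΣx² − (Σx)²)(nΣy² − (Σy)²)]
Numerator: 10×5695.73 − 285.8×212.8 = -3860.94
Denominator: √[(86773.2 − 81681.64)(49173.8 − 45283.84)] = √[5091.56 × 3889.96] = 4450.3893
r = -3860.94 / 4450.3893 ≈ -0.868

-0.868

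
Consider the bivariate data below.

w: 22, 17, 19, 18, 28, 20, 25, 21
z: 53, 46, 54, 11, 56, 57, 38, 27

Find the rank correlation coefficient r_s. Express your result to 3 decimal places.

Rank w: 6, 1, 3, 2, 8, 4, 7, 5
Rank z: 5, 4, 6, 1, 7, 8, 3, 2
d = rank(w) − rank(z): 1, -3, -3, 1, 1, -4, 4, 3; Σd² = 62
ρ = 1 − 6Σd² / [n(n²−1)] = 1 − 6×62 / (8×63) = 1 − 372/504 ≈ 0.262

0.262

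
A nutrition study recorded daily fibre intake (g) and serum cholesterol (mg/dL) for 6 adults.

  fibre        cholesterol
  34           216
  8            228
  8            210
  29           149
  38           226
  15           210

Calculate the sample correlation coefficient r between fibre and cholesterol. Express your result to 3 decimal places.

-0.180

n = 6, Σx = 132, Σy = 1239, Σx² = 3794, Σy² = 260117, Σxy = 26907
nΣxy − ΣxΣy = 161442 − 163548 = -2106
nΣx² − (Σx)² = 22764 − 17424 = 5340; nΣy² − (Σy)² = 1560702 − 1535121 = 25581
r = -2106 / √(5340 × 25581) = -2106 / 11687.7089 ≈ -0.180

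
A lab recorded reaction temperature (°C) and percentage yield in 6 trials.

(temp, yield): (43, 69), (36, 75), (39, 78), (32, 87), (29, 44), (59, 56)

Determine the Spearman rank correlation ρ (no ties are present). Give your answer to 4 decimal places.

-0.0857

Rank temp: 5, 3, 4, 2, 1, 6
Rank yield: 3, 4, 5, 6, 1, 2
d = rank(temp) − rank(yield): 2, -1, -1, -4, 0, 4; Σd² = 38
ρ = 1 − 6Σd² / [n(n²−1)] = 1 − 6×38 / (6×35) = 1 − 228/210 ≈ -0.0857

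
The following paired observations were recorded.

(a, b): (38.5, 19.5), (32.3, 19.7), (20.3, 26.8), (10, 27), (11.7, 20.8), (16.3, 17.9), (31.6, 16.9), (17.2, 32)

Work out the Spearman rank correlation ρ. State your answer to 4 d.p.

Rank a: 8, 7, 5, 1, 2, 3, 6, 4
Rank b: 3, 4, 6, 7, 5, 2, 1, 8
d = rank(a) − rank(b): 5, 3, -1, -6, -3, 1, 5, -4; Σd² = 122
ρ = 1 − 6Σd² / [n(n²−1)] = 1 − 6×122 / (8×63) = 1 − 732/504 ≈ -0.4524

-0.4524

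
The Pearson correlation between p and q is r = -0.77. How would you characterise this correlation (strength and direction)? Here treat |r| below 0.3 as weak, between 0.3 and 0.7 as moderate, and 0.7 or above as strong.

r = -0.77 < 0 so the relationship is negative.
|r| = 0.77, which falls in the strong range.

strong negative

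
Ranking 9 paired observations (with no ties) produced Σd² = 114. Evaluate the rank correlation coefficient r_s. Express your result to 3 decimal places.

ρ = 1 − 6Σd² / [n(n²−1)] = 1 − 6×114 / (9×80)
  = 1 − 684/720 = 1 − 0.9500 ≈ 0.050

0.050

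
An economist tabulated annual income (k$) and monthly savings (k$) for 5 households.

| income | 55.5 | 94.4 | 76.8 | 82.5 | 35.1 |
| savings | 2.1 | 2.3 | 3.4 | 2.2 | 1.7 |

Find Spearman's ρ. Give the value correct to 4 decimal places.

Rank income: 2, 5, 3, 4, 1
Rank savings: 2, 4, 5, 3, 1
d = rank(income) − rank(savings): 0, 1, -2, 1, 0; Σd² = 6
ρ = 1 − 6Σd² / [n(n²−1)] = 1 − 6×6 / (5×24) = 1 − 36/120 ≈ 0.7000

0.7000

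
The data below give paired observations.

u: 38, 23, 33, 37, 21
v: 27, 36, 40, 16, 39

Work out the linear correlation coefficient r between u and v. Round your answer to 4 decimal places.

-0.6806

n = 5, Σu = 152, Σv = 158, Σu² = 4872, Σv² = 5402, Σuv = 4585
nΣuv − ΣuΣv = 22925 − 24016 = -1091
nΣu² − (Σu)² = 24360 − 23104 = 1256; nΣv² − (Σv)² = 27010 − 24964 = 2046
r = -1091 / √(1256 × 2046) = -1091 / 1603.0521 ≈ -0.6806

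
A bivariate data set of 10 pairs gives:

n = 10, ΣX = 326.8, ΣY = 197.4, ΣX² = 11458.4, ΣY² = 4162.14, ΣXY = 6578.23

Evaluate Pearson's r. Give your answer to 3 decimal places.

r = (nΣXY − ΣXΣY) / √[(nΣX² − (ΣX)²)(nΣY² − (ΣY)²)]
Numerator: 10×6578.23 − 326.8×197.4 = 1271.98
Denominator: √[(114584 − 106798.24)(41621.4 − 38966.76)] = √[7785.76 × 2654.64] = 4546.2501
r = 1271.98 / 4546.2501 ≈ 0.280

0.280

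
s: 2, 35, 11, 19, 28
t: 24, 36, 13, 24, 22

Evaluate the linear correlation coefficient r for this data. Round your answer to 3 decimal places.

0.608

n = 5, Σs = 95, Σt = 119, Σs² = 2495, Σt² = 3101, Σst = 2523
nΣst − ΣsΣt = 12615 − 11305 = 1310
nΣs² − (Σs)² = 12475 − 9025 = 3450; nΣt² − (Σt)² = 15505 − 14161 = 1344
r = 1310 / √(3450 × 1344) = 1310 / 2153.3230 ≈ 0.608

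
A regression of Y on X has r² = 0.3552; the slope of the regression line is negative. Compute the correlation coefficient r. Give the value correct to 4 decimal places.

-0.5960

|r| = √0.3552 = 0.5960
The association is negative, so r = −0.5960.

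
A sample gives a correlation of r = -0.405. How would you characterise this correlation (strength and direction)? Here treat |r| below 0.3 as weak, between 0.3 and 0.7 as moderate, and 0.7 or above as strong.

moderate negative

r = -0.405 < 0 so the relationship is negative.
|r| = 0.405, which falls in the moderate range.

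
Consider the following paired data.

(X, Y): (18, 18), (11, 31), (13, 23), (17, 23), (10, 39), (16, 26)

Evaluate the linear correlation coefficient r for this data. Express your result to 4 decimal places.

n = 6, ΣX = 85, ΣY = 160, ΣX² = 1259, ΣY² = 4540, ΣXY = 2161
nΣXY − ΣXΣY = 12966 − 13600 = -634
nΣX² − (ΣX)² = 7554 − 7225 = 329; nΣY² − (ΣY)² = 27240 − 25600 = 1640
r = -634 / √(329 × 1640) = -634 / 734.5475 ≈ -0.8631

-0.8631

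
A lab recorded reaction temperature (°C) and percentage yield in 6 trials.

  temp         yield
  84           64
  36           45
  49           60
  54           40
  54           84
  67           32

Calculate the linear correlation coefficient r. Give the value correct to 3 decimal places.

n = 6, Σx = 344, Σy = 325, Σx² = 21074, Σy² = 19401, Σxy = 18776
nΣxy − ΣxΣy = 112656 − 111800 = 856
nΣx² − (Σx)² = 126444 − 118336 = 8108; nΣy² − (Σy)² = 116406 − 105625 = 10781
r = 856 / √(8108 × 10781) = 856 / 9349.4571 ≈ 0.092

0.092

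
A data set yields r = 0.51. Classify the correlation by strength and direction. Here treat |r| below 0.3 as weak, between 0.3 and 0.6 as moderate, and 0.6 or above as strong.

moderate positive

r = 0.51 > 0 so the relationship is positive.
|r| = 0.51, which falls in the moderate range.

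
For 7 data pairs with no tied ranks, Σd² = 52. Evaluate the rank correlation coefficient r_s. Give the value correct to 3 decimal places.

0.071

ρ = 1 − 6Σd² / [n(n²−1)] = 1 − 6×52 / (7×48)
  = 1 − 312/336 = 1 − 0.9286 ≈ 0.071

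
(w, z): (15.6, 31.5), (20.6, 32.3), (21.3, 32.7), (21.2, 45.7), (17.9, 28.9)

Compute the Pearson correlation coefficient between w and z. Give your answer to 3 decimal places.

0.514

n = 5, Σw = 96.6, Σz = 171.1, Σw² = 1891.26, Σz² = 6028.53, Σwz = 3339.44
nΣwz − ΣwΣz = 16697.2 − 16528.26 = 168.94
nΣw² − (Σw)² = 9456.3 − 9331.56 = 124.74; nΣz² − (Σz)² = 30142.65 − 29275.21 = 867.44
r = 168.94 / √(124.74 × 867.44) = 168.94 / 328.9445 ≈ 0.514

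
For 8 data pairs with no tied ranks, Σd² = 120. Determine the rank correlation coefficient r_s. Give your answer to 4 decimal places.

ρ = 1 − 6Σd² / [n(n²−1)] = 1 − 6×120 / (8×63)
  = 1 − 720/504 = 1 − 1.42857 ≈ -0.4286

-0.4286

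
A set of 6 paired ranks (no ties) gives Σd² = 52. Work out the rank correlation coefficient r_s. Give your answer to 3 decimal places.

ρ = 1 − 6Σd² / [n(n²−1)] = 1 − 6×52 / (6×35)
  = 1 − 312/210 = 1 − 1.4857 ≈ -0.486

-0.486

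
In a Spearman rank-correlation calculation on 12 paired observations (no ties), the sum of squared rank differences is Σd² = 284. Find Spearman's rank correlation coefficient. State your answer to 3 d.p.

ρ = 1 − 6Σd² / [n(n²−1)] = 1 − 6×284 / (12×143)
  = 1 − 1704/1716 = 1 − 0.9930 ≈ 0.007

0.007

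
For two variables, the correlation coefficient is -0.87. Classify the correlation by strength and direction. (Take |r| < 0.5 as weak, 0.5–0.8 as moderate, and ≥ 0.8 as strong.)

strong negative

r = -0.87 < 0 so the relationship is negative.
|r| = 0.87, which falls in the strong range.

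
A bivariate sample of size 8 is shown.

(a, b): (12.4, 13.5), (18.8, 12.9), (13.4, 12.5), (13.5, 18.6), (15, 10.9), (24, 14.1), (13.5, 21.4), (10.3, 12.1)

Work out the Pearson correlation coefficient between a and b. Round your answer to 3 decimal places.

-0.083

n = 8, Σa = 120.9, Σb = 116, Σa² = 1958.35, Σb² = 1772.86, Σab = 1743.95
nΣab − ΣaΣb = 13951.6 − 14024.4 = -72.8
nΣa² − (Σa)² = 15666.8 − 14616.81 = 1049.99; nΣb² − (Σb)² = 14182.88 − 13456 = 726.88
r = -72.8 / √(1049.99 × 726.88) = -72.8 / 873.6228 ≈ -0.083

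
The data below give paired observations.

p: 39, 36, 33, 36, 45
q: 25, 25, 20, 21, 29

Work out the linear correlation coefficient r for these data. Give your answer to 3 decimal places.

0.914

n = 5, Σp = 189, Σq = 120, Σp² = 7227, Σq² = 2932, Σpq = 4596
nΣpq − ΣpΣq = 22980 − 22680 = 300
nΣp² − (Σp)² = 36135 − 35721 = 414; nΣq² − (Σq)² = 14660 − 14400 = 260
r = 300 / √(414 × 260) = 300 / 328.0854 ≈ 0.914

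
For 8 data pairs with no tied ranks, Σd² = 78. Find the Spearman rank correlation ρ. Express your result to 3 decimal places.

ρ = 1 − 6Σd² / [n(n²−1)] = 1 − 6×78 / (8×63)
  = 1 − 468/504 = 1 − 0.9286 ≈ 0.071

0.071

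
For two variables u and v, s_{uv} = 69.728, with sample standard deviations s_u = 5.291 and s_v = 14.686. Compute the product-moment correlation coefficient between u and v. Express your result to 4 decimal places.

0.8974

r = Cov(u,v) / (s_u · s_v) = 69.728 / (5.291 × 14.686)
  = 69.728 / 77.7036 ≈ 0.8974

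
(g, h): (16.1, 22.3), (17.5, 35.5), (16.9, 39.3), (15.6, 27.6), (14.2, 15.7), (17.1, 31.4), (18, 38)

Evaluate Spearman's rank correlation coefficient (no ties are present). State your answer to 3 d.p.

0.750

Rank g: 3, 6, 4, 2, 1, 5, 7
Rank h: 2, 5, 7, 3, 1, 4, 6
d = rank(g) − rank(h): 1, 1, -3, -1, 0, 1, 1; Σd² = 14
ρ = 1 − 6Σd² / [n(n²−1)] = 1 − 6×14 / (7×48) = 1 − 84/336 ≈ 0.750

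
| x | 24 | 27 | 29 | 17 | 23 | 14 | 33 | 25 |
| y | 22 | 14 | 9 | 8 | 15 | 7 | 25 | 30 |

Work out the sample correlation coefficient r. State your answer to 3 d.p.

n = 8, Σx = 192, Σy = 130, Σx² = 4874, Σy² = 2624, Σxy = 3321
nΣxy − ΣxΣy = 26568 − 24960 = 1608
nΣx² − (Σx)² = 38992 − 36864 = 2128; nΣy² − (Σy)² = 20992 − 16900 = 4092
r = 1608 / √(2128 × 4092) = 1608 / 2950.8941 ≈ 0.545

0.545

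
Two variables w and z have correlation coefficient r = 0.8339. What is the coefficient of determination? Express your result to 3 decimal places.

r² = (0.8339)² = 0.695

0.695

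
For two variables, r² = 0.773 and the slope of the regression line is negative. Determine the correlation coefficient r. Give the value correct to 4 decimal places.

-0.8792

|r| = √0.773 = 0.8792
The association is negative, so r = −0.8792.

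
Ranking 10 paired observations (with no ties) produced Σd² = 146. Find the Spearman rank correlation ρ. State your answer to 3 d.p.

ρ = 1 − 6Σd² / [n(n²−1)] = 1 − 6×146 / (10×99)
  = 1 − 876/990 = 1 − 0.8848 ≈ 0.115

0.115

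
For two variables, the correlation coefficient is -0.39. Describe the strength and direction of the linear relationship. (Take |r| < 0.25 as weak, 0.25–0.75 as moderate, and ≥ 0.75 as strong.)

moderate negative

r = -0.39 < 0 so the relationship is negative.
|r| = 0.39, which falls in the moderate range.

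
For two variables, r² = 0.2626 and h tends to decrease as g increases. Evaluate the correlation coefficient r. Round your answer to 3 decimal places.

-0.512

|r| = √0.2626 = 0.512
The association is negative, so r = −0.512.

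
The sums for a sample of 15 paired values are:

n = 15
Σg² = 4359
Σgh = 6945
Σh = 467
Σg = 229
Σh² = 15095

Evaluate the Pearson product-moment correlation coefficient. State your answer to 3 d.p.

r = (nΣgh − ΣgΣh) / √[(nΣg² − (Σg)²)(nΣh² − (Σh)²)]
Numerator: 15×6945 − 229×467 = -2768
Denominator: √[(65385 − 52441)(226425 − 218089)] = √[12944 × 8336] = 10387.5495
r = -2768 / 10387.5495 ≈ -0.266

-0.266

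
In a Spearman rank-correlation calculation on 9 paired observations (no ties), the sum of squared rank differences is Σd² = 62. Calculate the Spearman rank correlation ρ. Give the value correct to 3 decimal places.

ρ = 1 − 6Σd² / [n(n²−1)] = 1 − 6×62 / (9×80)
  = 1 − 372/720 = 1 − 0.5167 ≈ 0.483

0.483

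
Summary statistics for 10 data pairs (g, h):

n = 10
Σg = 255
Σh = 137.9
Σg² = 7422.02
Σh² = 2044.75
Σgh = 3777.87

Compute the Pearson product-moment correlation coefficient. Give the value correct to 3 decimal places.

0.721

r = (nΣgh − ΣgΣh) / √[(nΣg² − (Σg)²)(nΣh² − (Σh)²)]
Numerator: 10×3777.87 − 255×137.9 = 2614.2
Denominator: √[(74220.2 − 65025)(20447.5 − 19016.41)] = √[9195.2 × 1431.09] = 3627.5555
r = 2614.2 / 3627.5555 ≈ 0.721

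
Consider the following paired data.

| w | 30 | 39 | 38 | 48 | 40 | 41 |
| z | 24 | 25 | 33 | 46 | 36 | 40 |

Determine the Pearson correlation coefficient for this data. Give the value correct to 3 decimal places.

0.861

n = 6, Σw = 236, Σz = 204, Σw² = 9450, Σz² = 7302, Σwz = 8237
nΣwz − ΣwΣz = 49422 − 48144 = 1278
nΣw² − (Σw)² = 56700 − 55696 = 1004; nΣz² − (Σz)² = 43812 − 41616 = 2196
r = 1278 / √(1004 × 2196) = 1278 / 1484.8515 ≈ 0.861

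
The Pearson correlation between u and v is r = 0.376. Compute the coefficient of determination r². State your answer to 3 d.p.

0.141

r² = (0.376)² = 0.141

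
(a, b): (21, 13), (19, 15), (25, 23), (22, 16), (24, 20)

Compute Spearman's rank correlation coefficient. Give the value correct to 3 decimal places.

0.900

Rank a: 2, 1, 5, 3, 4
Rank b: 1, 2, 5, 3, 4
d = rank(a) − rank(b): 1, -1, 0, 0, 0; Σd² = 2
ρ = 1 − 6Σd² / [n(n²−1)] = 1 − 6×2 / (5×24) = 1 − 12/120 ≈ 0.900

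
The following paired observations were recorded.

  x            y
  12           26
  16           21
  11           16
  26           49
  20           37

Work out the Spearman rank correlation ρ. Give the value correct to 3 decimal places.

Rank x: 2, 3, 1, 5, 4
Rank y: 3, 2, 1, 5, 4
d = rank(x) − rank(y): -1, 1, 0, 0, 0; Σd² = 2
ρ = 1 − 6Σd² / [n(n²−1)] = 1 − 6×2 / (5×24) = 1 − 12/120 ≈ 0.900

0.900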